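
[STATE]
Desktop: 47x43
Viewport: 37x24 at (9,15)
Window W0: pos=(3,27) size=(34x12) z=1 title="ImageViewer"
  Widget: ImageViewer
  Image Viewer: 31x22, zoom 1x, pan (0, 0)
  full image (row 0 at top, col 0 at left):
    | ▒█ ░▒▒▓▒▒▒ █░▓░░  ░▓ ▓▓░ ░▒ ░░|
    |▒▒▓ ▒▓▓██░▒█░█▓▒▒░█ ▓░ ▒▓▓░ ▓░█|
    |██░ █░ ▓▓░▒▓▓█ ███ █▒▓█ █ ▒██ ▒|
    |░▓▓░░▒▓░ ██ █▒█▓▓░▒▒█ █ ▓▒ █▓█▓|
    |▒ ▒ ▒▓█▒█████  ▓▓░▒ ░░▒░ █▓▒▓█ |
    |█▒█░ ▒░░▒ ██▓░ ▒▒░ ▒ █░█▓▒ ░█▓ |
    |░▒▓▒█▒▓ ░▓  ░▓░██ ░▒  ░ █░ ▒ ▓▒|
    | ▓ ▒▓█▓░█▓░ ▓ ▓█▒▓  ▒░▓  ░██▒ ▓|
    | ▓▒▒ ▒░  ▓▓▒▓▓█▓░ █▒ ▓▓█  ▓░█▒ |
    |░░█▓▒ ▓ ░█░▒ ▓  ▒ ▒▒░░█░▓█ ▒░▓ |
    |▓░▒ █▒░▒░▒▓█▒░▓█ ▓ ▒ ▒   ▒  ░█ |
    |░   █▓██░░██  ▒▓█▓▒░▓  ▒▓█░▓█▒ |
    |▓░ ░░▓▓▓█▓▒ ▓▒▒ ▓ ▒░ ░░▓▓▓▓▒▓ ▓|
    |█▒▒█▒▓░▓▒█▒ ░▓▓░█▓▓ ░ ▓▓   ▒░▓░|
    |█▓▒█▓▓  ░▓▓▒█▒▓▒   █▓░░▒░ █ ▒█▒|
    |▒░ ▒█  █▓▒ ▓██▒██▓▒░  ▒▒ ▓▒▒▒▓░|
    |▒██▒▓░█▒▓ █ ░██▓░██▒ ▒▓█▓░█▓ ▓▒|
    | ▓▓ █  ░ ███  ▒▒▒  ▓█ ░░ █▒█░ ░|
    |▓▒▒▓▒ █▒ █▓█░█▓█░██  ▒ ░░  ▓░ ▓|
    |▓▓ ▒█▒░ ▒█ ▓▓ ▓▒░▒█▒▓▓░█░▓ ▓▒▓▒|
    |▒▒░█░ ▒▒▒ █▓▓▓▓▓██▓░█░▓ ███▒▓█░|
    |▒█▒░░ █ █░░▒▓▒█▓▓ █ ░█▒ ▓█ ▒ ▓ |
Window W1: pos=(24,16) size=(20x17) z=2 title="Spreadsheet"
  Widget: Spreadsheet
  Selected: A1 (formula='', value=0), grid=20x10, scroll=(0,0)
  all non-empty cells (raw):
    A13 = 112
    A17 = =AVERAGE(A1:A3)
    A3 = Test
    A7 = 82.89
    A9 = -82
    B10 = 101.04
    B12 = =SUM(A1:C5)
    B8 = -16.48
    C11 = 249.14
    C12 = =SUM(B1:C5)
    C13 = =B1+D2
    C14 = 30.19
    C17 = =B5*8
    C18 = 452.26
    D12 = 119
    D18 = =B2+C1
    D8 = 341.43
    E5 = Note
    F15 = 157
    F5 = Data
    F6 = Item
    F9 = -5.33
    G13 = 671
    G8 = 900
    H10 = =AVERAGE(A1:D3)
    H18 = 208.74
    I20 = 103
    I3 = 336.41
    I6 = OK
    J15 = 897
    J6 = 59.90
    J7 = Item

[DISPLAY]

                                     
               ┏━━━━━━━━━━━━━━━━━━┓  
               ┃ Spreadsheet      ┃  
               ┠──────────────────┨  
               ┃A1:               ┃  
               ┃       A       B  ┃  
               ┃------------------┃  
               ┃  1      [0]      ┃  
               ┃  2        0      ┃  
               ┃  3 Test          ┃  
               ┃  4        0      ┃  
               ┃  5        0      ┃  
━━━━━━━━━━━━━━━┃  6        0      ┃  
eViewer        ┃  7    82.89      ┃  
───────────────┃  8        0  -16.┃  
▒▒▓▒▒▒ █░▓░░  ░┃  9      -82      ┃  
▓▓██░▒█░█▓▒▒░█ ┃ 10        0  101.┃  
░ ▓▓░▒▓▓█ ███ █┗━━━━━━━━━━━━━━━━━━┛  
▒▓░ ██ █▒█▓▓░▒▒█ █ ▓▒ █▓█▓ ┃         
▓█▒█████  ▓▓░▒ ░░▒░ █▓▒▓█  ┃         
▒░░▒ ██▓░ ▒▒░ ▒ █░█▓▒ ░█▓  ┃         
▒▓ ░▓  ░▓░██ ░▒  ░ █░ ▒ ▓▒ ┃         
█▓░█▓░ ▓ ▓█▒▓  ▒░▓  ░██▒ ▓ ┃         
━━━━━━━━━━━━━━━━━━━━━━━━━━━┛         


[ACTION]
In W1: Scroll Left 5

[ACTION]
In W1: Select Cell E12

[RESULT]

                                     
               ┏━━━━━━━━━━━━━━━━━━┓  
               ┃ Spreadsheet      ┃  
               ┠──────────────────┨  
               ┃E12:              ┃  
               ┃       A       B  ┃  
               ┃------------------┃  
               ┃  1        0      ┃  
               ┃  2        0      ┃  
               ┃  3 Test          ┃  
               ┃  4        0      ┃  
               ┃  5        0      ┃  
━━━━━━━━━━━━━━━┃  6        0      ┃  
eViewer        ┃  7    82.89      ┃  
───────────────┃  8        0  -16.┃  
▒▒▓▒▒▒ █░▓░░  ░┃  9      -82      ┃  
▓▓██░▒█░█▓▒▒░█ ┃ 10        0  101.┃  
░ ▓▓░▒▓▓█ ███ █┗━━━━━━━━━━━━━━━━━━┛  
▒▓░ ██ █▒█▓▓░▒▒█ █ ▓▒ █▓█▓ ┃         
▓█▒█████  ▓▓░▒ ░░▒░ █▓▒▓█  ┃         
▒░░▒ ██▓░ ▒▒░ ▒ █░█▓▒ ░█▓  ┃         
▒▓ ░▓  ░▓░██ ░▒  ░ █░ ▒ ▓▒ ┃         
█▓░█▓░ ▓ ▓█▒▓  ▒░▓  ░██▒ ▓ ┃         
━━━━━━━━━━━━━━━━━━━━━━━━━━━┛         


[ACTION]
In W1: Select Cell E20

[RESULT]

                                     
               ┏━━━━━━━━━━━━━━━━━━┓  
               ┃ Spreadsheet      ┃  
               ┠──────────────────┨  
               ┃E20:              ┃  
               ┃       A       B  ┃  
               ┃------------------┃  
               ┃  1        0      ┃  
               ┃  2        0      ┃  
               ┃  3 Test          ┃  
               ┃  4        0      ┃  
               ┃  5        0      ┃  
━━━━━━━━━━━━━━━┃  6        0      ┃  
eViewer        ┃  7    82.89      ┃  
───────────────┃  8        0  -16.┃  
▒▒▓▒▒▒ █░▓░░  ░┃  9      -82      ┃  
▓▓██░▒█░█▓▒▒░█ ┃ 10        0  101.┃  
░ ▓▓░▒▓▓█ ███ █┗━━━━━━━━━━━━━━━━━━┛  
▒▓░ ██ █▒█▓▓░▒▒█ █ ▓▒ █▓█▓ ┃         
▓█▒█████  ▓▓░▒ ░░▒░ █▓▒▓█  ┃         
▒░░▒ ██▓░ ▒▒░ ▒ █░█▓▒ ░█▓  ┃         
▒▓ ░▓  ░▓░██ ░▒  ░ █░ ▒ ▓▒ ┃         
█▓░█▓░ ▓ ▓█▒▓  ▒░▓  ░██▒ ▓ ┃         
━━━━━━━━━━━━━━━━━━━━━━━━━━━┛         


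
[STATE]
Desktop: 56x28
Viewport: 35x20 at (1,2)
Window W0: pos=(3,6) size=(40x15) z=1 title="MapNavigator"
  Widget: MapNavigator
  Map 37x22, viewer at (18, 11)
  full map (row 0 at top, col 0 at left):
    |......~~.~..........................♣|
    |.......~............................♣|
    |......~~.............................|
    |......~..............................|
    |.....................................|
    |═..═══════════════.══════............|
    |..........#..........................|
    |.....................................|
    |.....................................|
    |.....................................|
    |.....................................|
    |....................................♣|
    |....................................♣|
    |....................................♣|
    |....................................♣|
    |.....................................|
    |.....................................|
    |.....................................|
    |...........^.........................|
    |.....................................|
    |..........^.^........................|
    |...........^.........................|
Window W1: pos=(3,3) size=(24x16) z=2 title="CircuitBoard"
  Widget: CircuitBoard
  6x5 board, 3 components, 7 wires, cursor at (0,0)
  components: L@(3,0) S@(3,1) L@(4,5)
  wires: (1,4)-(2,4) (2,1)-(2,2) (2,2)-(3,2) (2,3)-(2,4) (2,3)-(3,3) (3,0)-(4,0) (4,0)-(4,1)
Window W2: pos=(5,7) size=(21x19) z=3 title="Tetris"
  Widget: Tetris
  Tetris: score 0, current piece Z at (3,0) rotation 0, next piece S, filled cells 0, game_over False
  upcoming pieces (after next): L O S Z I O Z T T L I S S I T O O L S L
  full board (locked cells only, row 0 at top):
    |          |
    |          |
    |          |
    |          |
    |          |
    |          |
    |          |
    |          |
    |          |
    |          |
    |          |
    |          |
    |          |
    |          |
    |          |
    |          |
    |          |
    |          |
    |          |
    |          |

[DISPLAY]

                                   
  ┏━━━━━━━━━━━━━━━━━━━━━━┓         
  ┃ CircuitBoard         ┃         
  ┠──────────────────────┨         
  ┃   0 1 2 3 4 5        ┃━━━━━━━━━
  ┃0┏━━━━━━━━━━━━━━━━━━━┓┃         
  ┃ ┃ Tetris            ┃┃─────────
  ┃1┠───────────────────┨┃.........
  ┃ ┃          │Next:   ┃┃.........
  ┃2┃          │ ░░     ┃┃.........
  ┃ ┃          │░░      ┃┃.........
  ┃3┃          │        ┃┃.........
  ┃ ┃          │        ┃┃.........
  ┃4┃          │        ┃┃.........
  ┃C┃          │Score:  ┃┃.........
  ┃ ┃          │0       ┃┃.........
  ┗━┃          │        ┃┛.........
  ┃ ┃          │        ┃..........
  ┗━┃          │        ┃━━━━━━━━━━
    ┃          │        ┃          


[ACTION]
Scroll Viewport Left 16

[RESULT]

                                   
   ┏━━━━━━━━━━━━━━━━━━━━━━┓        
   ┃ CircuitBoard         ┃        
   ┠──────────────────────┨        
   ┃   0 1 2 3 4 5        ┃━━━━━━━━
   ┃0┏━━━━━━━━━━━━━━━━━━━┓┃        
   ┃ ┃ Tetris            ┃┃────────
   ┃1┠───────────────────┨┃........
   ┃ ┃          │Next:   ┃┃........
   ┃2┃          │ ░░     ┃┃........
   ┃ ┃          │░░      ┃┃........
   ┃3┃          │        ┃┃........
   ┃ ┃          │        ┃┃........
   ┃4┃          │        ┃┃........
   ┃C┃          │Score:  ┃┃........
   ┃ ┃          │0       ┃┃........
   ┗━┃          │        ┃┛........
   ┃ ┃          │        ┃.........
   ┗━┃          │        ┃━━━━━━━━━
     ┃          │        ┃         


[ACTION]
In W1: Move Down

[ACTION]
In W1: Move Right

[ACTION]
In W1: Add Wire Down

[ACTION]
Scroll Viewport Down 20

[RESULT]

   ┃ ┃ Tetris            ┃┃────────
   ┃1┠───────────────────┨┃........
   ┃ ┃          │Next:   ┃┃........
   ┃2┃          │ ░░     ┃┃........
   ┃ ┃          │░░      ┃┃........
   ┃3┃          │        ┃┃........
   ┃ ┃          │        ┃┃........
   ┃4┃          │        ┃┃........
   ┃C┃          │Score:  ┃┃........
   ┃ ┃          │0       ┃┃........
   ┗━┃          │        ┃┛........
   ┃ ┃          │        ┃.........
   ┗━┃          │        ┃━━━━━━━━━
     ┃          │        ┃         
     ┃          │        ┃         
     ┃          │        ┃         
     ┃          │        ┃         
     ┗━━━━━━━━━━━━━━━━━━━┛         
                                   
                                   


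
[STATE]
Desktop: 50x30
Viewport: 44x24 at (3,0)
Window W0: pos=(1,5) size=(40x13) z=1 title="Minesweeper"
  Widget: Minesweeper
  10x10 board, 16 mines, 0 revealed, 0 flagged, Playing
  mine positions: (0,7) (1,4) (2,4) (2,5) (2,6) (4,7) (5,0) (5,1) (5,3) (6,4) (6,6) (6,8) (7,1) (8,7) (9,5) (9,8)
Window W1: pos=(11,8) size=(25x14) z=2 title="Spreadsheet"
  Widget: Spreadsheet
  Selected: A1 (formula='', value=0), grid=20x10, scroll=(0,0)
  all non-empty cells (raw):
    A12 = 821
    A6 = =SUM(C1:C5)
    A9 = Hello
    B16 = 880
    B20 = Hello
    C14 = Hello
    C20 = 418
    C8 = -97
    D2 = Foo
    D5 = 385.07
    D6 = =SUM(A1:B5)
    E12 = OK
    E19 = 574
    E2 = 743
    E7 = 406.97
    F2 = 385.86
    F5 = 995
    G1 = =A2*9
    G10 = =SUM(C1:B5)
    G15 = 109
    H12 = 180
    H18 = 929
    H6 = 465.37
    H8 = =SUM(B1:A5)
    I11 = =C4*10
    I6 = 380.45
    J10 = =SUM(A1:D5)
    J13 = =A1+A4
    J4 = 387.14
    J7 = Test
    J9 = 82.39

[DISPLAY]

                                            
                                            
                                            
                                            
                                            
━━━━━━━━━━━━━━━━━━━━━━━━━━━━━━━━━━━━━┓      
Minesweeper                          ┃      
─────────────────────────────────────┨      
■■■■■■■■┏━━━━━━━━━━━━━━━━━━━━━━━┓    ┃      
■■■■■■■■┃ Spreadsheet           ┃    ┃      
■■■■■■■■┠───────────────────────┨    ┃      
■■■■■■■■┃A1:                    ┃    ┃      
■■■■■■■■┃       A       B       ┃    ┃      
■■■■■■■■┃-----------------------┃    ┃      
■■■■■■■■┃  1      [0]       0   ┃    ┃      
■■■■■■■■┃  2        0       0   ┃    ┃      
■■■■■■■■┃  3        0       0   ┃    ┃      
━━━━━━━━┃  4        0       0   ┃━━━━┛      
        ┃  5        0       0   ┃           
        ┃  6        0       0   ┃           
        ┃  7        0       0   ┃           
        ┗━━━━━━━━━━━━━━━━━━━━━━━┛           
                                            
                                            


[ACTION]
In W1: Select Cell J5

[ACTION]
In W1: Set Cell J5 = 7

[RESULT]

                                            
                                            
                                            
                                            
                                            
━━━━━━━━━━━━━━━━━━━━━━━━━━━━━━━━━━━━━┓      
Minesweeper                          ┃      
─────────────────────────────────────┨      
■■■■■■■■┏━━━━━━━━━━━━━━━━━━━━━━━┓    ┃      
■■■■■■■■┃ Spreadsheet           ┃    ┃      
■■■■■■■■┠───────────────────────┨    ┃      
■■■■■■■■┃J5: 7                  ┃    ┃      
■■■■■■■■┃       A       B       ┃    ┃      
■■■■■■■■┃-----------------------┃    ┃      
■■■■■■■■┃  1        0       0   ┃    ┃      
■■■■■■■■┃  2        0       0   ┃    ┃      
■■■■■■■■┃  3        0       0   ┃    ┃      
━━━━━━━━┃  4        0       0   ┃━━━━┛      
        ┃  5        0       0   ┃           
        ┃  6        0       0   ┃           
        ┃  7        0       0   ┃           
        ┗━━━━━━━━━━━━━━━━━━━━━━━┛           
                                            
                                            


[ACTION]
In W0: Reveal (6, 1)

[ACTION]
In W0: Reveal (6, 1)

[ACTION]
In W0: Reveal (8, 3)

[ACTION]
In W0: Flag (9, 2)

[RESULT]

                                            
                                            
                                            
                                            
                                            
━━━━━━━━━━━━━━━━━━━━━━━━━━━━━━━━━━━━━┓      
Minesweeper                          ┃      
─────────────────────────────────────┨      
■■■■■■■■┏━━━━━━━━━━━━━━━━━━━━━━━┓    ┃      
■■■■■■■■┃ Spreadsheet           ┃    ┃      
■■■■■■■■┠───────────────────────┨    ┃      
■■■■■■■■┃J5: 7                  ┃    ┃      
■■■■■■■■┃       A       B       ┃    ┃      
■■■■■■■■┃-----------------------┃    ┃      
3■■■■■■■┃  1        0       0   ┃    ┃      
■111■■■■┃  2        0       0   ┃    ┃      
11 1■■■■┃  3        0       0   ┃    ┃      
━━━━━━━━┃  4        0       0   ┃━━━━┛      
        ┃  5        0       0   ┃           
        ┃  6        0       0   ┃           
        ┃  7        0       0   ┃           
        ┗━━━━━━━━━━━━━━━━━━━━━━━┛           
                                            
                                            


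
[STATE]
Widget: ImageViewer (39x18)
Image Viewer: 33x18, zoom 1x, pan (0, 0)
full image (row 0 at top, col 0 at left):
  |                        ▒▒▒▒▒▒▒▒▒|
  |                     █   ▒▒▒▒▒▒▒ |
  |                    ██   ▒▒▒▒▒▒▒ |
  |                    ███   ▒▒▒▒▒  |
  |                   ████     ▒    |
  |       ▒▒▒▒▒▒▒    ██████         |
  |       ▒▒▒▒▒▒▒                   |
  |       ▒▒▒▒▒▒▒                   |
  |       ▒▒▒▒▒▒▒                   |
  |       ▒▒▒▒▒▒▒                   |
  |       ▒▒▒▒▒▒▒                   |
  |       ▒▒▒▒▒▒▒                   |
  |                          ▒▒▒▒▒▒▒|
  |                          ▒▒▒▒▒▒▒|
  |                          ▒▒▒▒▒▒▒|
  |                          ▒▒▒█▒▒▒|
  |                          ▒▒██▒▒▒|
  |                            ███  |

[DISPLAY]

                        ▒▒▒▒▒▒▒▒▒      
                     █   ▒▒▒▒▒▒▒       
                    ██   ▒▒▒▒▒▒▒       
                    ███   ▒▒▒▒▒        
                   ████     ▒          
       ▒▒▒▒▒▒▒    ██████               
       ▒▒▒▒▒▒▒                         
       ▒▒▒▒▒▒▒                         
       ▒▒▒▒▒▒▒                         
       ▒▒▒▒▒▒▒                         
       ▒▒▒▒▒▒▒                         
       ▒▒▒▒▒▒▒                         
                          ▒▒▒▒▒▒▒      
                          ▒▒▒▒▒▒▒      
                          ▒▒▒▒▒▒▒      
                          ▒▒▒█▒▒▒      
                          ▒▒██▒▒▒      
                            ███        


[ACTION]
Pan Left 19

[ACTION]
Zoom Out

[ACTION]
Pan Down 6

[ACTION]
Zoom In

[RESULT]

                                       
                                       
                                      █
                                      █
              ▒▒▒▒▒▒▒▒▒▒▒▒▒▒        ███
              ▒▒▒▒▒▒▒▒▒▒▒▒▒▒        ███
              ▒▒▒▒▒▒▒▒▒▒▒▒▒▒           
              ▒▒▒▒▒▒▒▒▒▒▒▒▒▒           
              ▒▒▒▒▒▒▒▒▒▒▒▒▒▒           
              ▒▒▒▒▒▒▒▒▒▒▒▒▒▒           
              ▒▒▒▒▒▒▒▒▒▒▒▒▒▒           
              ▒▒▒▒▒▒▒▒▒▒▒▒▒▒           
              ▒▒▒▒▒▒▒▒▒▒▒▒▒▒           
              ▒▒▒▒▒▒▒▒▒▒▒▒▒▒           
              ▒▒▒▒▒▒▒▒▒▒▒▒▒▒           
              ▒▒▒▒▒▒▒▒▒▒▒▒▒▒           
              ▒▒▒▒▒▒▒▒▒▒▒▒▒▒           
              ▒▒▒▒▒▒▒▒▒▒▒▒▒▒           


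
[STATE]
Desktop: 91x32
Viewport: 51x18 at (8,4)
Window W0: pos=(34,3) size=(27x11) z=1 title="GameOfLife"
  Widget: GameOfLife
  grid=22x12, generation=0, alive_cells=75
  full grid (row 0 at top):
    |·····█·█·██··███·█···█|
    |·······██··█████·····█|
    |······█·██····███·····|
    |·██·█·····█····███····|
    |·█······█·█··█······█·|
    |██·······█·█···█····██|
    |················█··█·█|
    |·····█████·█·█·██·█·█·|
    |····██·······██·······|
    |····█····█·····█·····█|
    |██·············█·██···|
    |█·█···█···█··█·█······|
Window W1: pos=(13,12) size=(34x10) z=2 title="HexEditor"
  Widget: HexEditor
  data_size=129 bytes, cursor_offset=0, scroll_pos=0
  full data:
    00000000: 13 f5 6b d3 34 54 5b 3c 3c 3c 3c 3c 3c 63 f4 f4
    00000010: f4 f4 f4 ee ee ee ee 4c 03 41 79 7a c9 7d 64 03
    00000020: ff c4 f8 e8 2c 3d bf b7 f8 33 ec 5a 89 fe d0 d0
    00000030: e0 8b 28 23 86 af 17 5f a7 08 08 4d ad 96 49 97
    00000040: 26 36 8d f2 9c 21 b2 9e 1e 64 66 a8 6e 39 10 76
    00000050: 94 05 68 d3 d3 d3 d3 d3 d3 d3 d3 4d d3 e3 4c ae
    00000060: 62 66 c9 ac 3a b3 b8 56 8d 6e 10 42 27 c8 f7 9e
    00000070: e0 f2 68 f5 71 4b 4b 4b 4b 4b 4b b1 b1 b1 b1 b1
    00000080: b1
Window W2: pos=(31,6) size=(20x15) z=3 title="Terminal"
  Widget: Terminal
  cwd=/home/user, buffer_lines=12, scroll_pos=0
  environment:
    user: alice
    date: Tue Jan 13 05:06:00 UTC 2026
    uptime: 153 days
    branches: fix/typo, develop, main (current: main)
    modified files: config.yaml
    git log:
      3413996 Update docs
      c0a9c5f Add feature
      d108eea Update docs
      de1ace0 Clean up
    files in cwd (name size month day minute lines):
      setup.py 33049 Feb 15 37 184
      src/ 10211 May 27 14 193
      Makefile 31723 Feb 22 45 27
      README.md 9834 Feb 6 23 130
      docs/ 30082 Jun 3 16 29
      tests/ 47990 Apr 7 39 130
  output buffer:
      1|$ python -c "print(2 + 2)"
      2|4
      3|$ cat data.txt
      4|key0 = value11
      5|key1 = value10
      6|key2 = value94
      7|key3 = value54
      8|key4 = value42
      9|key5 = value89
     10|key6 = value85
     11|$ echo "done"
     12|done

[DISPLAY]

                          ┃ GameOfLife             
                          ┠────────────────────────
                       ┏━━━━━━━━━━━━━━━━━━┓        
                       ┃ Terminal         ┃██····  
                       ┠──────────────────┨····█·  
                       ┃$ python -c "print┃····██  
                       ┃4                 ┃█··█·█  
                       ┃$ cat data.txt    ┃█·█·█·  
     ┏━━━━━━━━━━━━━━━━━┃key0 = value11    ┃······  
     ┃ HexEditor       ┃key1 = value10    ┃━━━━━━━━
     ┠─────────────────┃key2 = value94    ┃        
     ┃00000000  13 f5 6┃key3 = value54    ┃        
     ┃00000010  f4 f4 f┃key4 = value42    ┃        
     ┃00000020  ff c4 f┃key5 = value89    ┃        
     ┃00000030  e0 8b 2┃key6 = value85    ┃        
     ┃00000040  26 36 8┃$ echo "done"     ┃        
     ┃00000050  94 05 6┗━━━━━━━━━━━━━━━━━━┛        
     ┗━━━━━━━━━━━━━━━━━━━━━━━━━━━━━━━━┛            


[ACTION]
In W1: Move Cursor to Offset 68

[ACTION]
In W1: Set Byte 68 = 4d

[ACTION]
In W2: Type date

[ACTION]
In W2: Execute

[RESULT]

                          ┃ GameOfLife             
                          ┠────────────────────────
                       ┏━━━━━━━━━━━━━━━━━━┓        
                       ┃ Terminal         ┃██····  
                       ┠──────────────────┨····█·  
                       ┃key1 = value10    ┃····██  
                       ┃key2 = value94    ┃█··█·█  
                       ┃key3 = value54    ┃█·█·█·  
     ┏━━━━━━━━━━━━━━━━━┃key4 = value42    ┃······  
     ┃ HexEditor       ┃key5 = value89    ┃━━━━━━━━
     ┠─────────────────┃key6 = value85    ┃        
     ┃00000000  13 f5 6┃$ echo "done"     ┃        
     ┃00000010  f4 f4 f┃done              ┃        
     ┃00000020  ff c4 f┃$ date            ┃        
     ┃00000030  e0 8b 2┃Tue Jan 13 05:06:0┃        
     ┃00000040  26 36 8┃$ █               ┃        
     ┃00000050  94 05 6┗━━━━━━━━━━━━━━━━━━┛        
     ┗━━━━━━━━━━━━━━━━━━━━━━━━━━━━━━━━┛            


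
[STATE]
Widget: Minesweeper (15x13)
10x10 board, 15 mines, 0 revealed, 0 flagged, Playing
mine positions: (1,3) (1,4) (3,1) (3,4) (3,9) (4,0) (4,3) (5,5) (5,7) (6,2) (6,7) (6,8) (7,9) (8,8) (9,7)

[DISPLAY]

■■■■■■■■■■     
■■■■■■■■■■     
■■■■■■■■■■     
■■■■■■■■■■     
■■■■■■■■■■     
■■■■■■■■■■     
■■■■■■■■■■     
■■■■■■■■■■     
■■■■■■■■■■     
■■■■■■■■■■     
               
               
               


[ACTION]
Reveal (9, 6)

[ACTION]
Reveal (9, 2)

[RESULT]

■■■■■■■■■■     
■■■■■■■■■■     
■■■■■■■■■■     
■■■■■■■■■■     
■■■■■■■■■■     
12■■■■■■■■     
 1■1113■■■     
 111  1■■■     
      1■■■     
      1■■■     
               
               
               


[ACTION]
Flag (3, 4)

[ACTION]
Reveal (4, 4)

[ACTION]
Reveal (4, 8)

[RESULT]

■■■■■■■■■■     
■■■■■■■■■■     
■■■■■■■■■■     
■■■■⚑■■■■■     
■■■■3■■■2■     
12■■■■■■■■     
 1■1113■■■     
 111  1■■■     
      1■■■     
      1■■■     
               
               
               


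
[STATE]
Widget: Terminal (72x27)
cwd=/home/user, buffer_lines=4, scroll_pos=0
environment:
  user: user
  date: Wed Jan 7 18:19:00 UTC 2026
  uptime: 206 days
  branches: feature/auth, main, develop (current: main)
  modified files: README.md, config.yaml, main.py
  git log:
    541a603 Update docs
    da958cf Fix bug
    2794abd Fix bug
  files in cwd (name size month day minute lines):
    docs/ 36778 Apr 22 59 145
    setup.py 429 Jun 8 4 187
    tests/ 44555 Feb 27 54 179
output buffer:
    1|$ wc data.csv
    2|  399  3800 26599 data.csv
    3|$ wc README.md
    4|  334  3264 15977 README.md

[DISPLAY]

$ wc data.csv                                                           
  399  3800 26599 data.csv                                              
$ wc README.md                                                          
  334  3264 15977 README.md                                             
$ █                                                                     
                                                                        
                                                                        
                                                                        
                                                                        
                                                                        
                                                                        
                                                                        
                                                                        
                                                                        
                                                                        
                                                                        
                                                                        
                                                                        
                                                                        
                                                                        
                                                                        
                                                                        
                                                                        
                                                                        
                                                                        
                                                                        
                                                                        


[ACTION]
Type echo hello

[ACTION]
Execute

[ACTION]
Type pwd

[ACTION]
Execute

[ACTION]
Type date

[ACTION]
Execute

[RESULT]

$ wc data.csv                                                           
  399  3800 26599 data.csv                                              
$ wc README.md                                                          
  334  3264 15977 README.md                                             
$ echo hello                                                            
hello                                                                   
$ pwd                                                                   
/home/user                                                              
$ date                                                                  
Wed Jan 7 18:19:00 UTC 2026                                             
$ █                                                                     
                                                                        
                                                                        
                                                                        
                                                                        
                                                                        
                                                                        
                                                                        
                                                                        
                                                                        
                                                                        
                                                                        
                                                                        
                                                                        
                                                                        
                                                                        
                                                                        


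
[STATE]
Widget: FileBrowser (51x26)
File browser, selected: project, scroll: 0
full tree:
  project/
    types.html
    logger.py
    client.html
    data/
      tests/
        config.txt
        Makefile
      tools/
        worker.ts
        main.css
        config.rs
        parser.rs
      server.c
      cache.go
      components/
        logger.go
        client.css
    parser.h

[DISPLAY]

> [-] project/                                     
    types.html                                     
    logger.py                                      
    client.html                                    
    [+] data/                                      
    parser.h                                       
                                                   
                                                   
                                                   
                                                   
                                                   
                                                   
                                                   
                                                   
                                                   
                                                   
                                                   
                                                   
                                                   
                                                   
                                                   
                                                   
                                                   
                                                   
                                                   
                                                   


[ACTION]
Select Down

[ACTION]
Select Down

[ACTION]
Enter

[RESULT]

  [-] project/                                     
    types.html                                     
  > logger.py                                      
    client.html                                    
    [+] data/                                      
    parser.h                                       
                                                   
                                                   
                                                   
                                                   
                                                   
                                                   
                                                   
                                                   
                                                   
                                                   
                                                   
                                                   
                                                   
                                                   
                                                   
                                                   
                                                   
                                                   
                                                   
                                                   


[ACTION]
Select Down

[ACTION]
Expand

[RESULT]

  [-] project/                                     
    types.html                                     
    logger.py                                      
  > client.html                                    
    [+] data/                                      
    parser.h                                       
                                                   
                                                   
                                                   
                                                   
                                                   
                                                   
                                                   
                                                   
                                                   
                                                   
                                                   
                                                   
                                                   
                                                   
                                                   
                                                   
                                                   
                                                   
                                                   
                                                   


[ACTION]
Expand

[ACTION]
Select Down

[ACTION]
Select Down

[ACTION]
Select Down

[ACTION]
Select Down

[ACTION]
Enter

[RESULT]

  [-] project/                                     
    types.html                                     
    logger.py                                      
    client.html                                    
    [+] data/                                      
  > parser.h                                       
                                                   
                                                   
                                                   
                                                   
                                                   
                                                   
                                                   
                                                   
                                                   
                                                   
                                                   
                                                   
                                                   
                                                   
                                                   
                                                   
                                                   
                                                   
                                                   
                                                   


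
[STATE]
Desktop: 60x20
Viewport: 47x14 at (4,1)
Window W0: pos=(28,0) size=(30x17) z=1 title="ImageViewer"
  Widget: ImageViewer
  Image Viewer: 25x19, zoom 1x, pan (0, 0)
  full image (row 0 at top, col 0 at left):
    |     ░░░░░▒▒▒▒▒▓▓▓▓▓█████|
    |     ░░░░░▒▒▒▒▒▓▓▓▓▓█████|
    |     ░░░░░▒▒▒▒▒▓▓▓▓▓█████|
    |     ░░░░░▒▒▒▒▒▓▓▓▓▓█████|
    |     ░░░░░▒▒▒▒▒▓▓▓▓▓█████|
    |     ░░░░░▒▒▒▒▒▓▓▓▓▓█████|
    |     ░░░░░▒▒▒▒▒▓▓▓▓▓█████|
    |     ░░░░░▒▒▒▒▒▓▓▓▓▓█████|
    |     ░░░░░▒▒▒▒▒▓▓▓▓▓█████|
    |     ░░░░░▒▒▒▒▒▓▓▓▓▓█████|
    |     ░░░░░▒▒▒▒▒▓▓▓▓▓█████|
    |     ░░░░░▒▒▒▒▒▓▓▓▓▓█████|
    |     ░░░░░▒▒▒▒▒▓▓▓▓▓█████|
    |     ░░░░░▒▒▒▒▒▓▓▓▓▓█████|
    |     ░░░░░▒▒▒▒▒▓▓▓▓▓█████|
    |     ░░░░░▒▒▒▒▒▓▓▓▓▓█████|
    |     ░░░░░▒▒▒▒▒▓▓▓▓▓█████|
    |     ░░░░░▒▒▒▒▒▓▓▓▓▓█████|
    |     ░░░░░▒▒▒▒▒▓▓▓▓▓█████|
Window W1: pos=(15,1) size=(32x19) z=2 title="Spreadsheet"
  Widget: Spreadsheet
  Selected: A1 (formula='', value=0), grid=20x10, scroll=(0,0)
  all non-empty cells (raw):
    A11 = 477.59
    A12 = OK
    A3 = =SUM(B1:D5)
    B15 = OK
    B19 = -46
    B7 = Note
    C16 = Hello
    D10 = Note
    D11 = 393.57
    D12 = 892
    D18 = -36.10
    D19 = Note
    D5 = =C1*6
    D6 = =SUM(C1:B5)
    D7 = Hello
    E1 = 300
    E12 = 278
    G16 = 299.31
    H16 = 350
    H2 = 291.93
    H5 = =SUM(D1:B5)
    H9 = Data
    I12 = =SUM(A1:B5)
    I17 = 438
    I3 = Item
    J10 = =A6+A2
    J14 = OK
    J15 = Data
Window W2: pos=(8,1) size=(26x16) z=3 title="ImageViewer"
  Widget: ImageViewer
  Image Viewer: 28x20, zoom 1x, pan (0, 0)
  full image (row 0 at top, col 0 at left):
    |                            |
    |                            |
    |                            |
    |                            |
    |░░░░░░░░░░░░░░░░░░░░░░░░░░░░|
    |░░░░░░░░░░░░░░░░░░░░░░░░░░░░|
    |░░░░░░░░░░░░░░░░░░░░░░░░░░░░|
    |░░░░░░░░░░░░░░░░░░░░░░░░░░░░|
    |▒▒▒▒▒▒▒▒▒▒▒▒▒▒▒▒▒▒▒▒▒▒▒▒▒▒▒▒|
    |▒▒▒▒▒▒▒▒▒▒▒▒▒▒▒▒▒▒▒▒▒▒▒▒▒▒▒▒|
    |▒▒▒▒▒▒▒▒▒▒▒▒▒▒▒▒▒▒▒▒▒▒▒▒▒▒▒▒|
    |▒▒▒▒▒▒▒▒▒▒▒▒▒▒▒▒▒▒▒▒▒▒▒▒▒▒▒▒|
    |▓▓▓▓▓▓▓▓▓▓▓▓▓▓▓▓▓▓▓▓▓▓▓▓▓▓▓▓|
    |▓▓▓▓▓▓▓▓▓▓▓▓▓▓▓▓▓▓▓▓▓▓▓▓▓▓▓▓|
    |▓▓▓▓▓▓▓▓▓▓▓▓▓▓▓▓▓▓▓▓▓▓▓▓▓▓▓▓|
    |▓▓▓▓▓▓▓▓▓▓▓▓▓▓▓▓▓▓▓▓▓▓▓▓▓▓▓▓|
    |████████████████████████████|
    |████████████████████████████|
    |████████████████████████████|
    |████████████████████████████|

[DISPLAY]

    ┏━━━━━━━━━━━━━━━━━━━━━━━━┓━━━━━━━━━━━━┓    
    ┃ ImageViewer            ┃            ┃────
    ┠────────────────────────┨────────────┨▓▓██
    ┃                        ┃            ┃▓▓██
    ┃                        ┃     C      ┃▓▓██
    ┃                        ┃------------┃▓▓██
    ┃                        ┃ 0       0  ┃▓▓██
    ┃░░░░░░░░░░░░░░░░░░░░░░░░┃ 0       0  ┃▓▓██
    ┃░░░░░░░░░░░░░░░░░░░░░░░░┃ 0       0  ┃▓▓██
    ┃░░░░░░░░░░░░░░░░░░░░░░░░┃ 0       0  ┃▓▓██
    ┃░░░░░░░░░░░░░░░░░░░░░░░░┃ 0       0  ┃▓▓██
    ┃▒▒▒▒▒▒▒▒▒▒▒▒▒▒▒▒▒▒▒▒▒▒▒▒┃ 0       0  ┃▓▓██
    ┃▒▒▒▒▒▒▒▒▒▒▒▒▒▒▒▒▒▒▒▒▒▒▒▒┃         0He┃▓▓██
    ┃▒▒▒▒▒▒▒▒▒▒▒▒▒▒▒▒▒▒▒▒▒▒▒▒┃ 0       0  ┃▓▓██


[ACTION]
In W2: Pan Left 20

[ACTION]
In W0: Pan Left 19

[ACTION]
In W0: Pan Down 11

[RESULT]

    ┏━━━━━━━━━━━━━━━━━━━━━━━━┓━━━━━━━━━━━━┓    
    ┃ ImageViewer            ┃            ┃────
    ┠────────────────────────┨────────────┨▓▓██
    ┃                        ┃            ┃▓▓██
    ┃                        ┃     C      ┃▓▓██
    ┃                        ┃------------┃▓▓██
    ┃                        ┃ 0       0  ┃▓▓██
    ┃░░░░░░░░░░░░░░░░░░░░░░░░┃ 0       0  ┃▓▓██
    ┃░░░░░░░░░░░░░░░░░░░░░░░░┃ 0       0  ┃▓▓██
    ┃░░░░░░░░░░░░░░░░░░░░░░░░┃ 0       0  ┃▓▓██
    ┃░░░░░░░░░░░░░░░░░░░░░░░░┃ 0       0  ┃    
    ┃▒▒▒▒▒▒▒▒▒▒▒▒▒▒▒▒▒▒▒▒▒▒▒▒┃ 0       0  ┃    
    ┃▒▒▒▒▒▒▒▒▒▒▒▒▒▒▒▒▒▒▒▒▒▒▒▒┃         0He┃    
    ┃▒▒▒▒▒▒▒▒▒▒▒▒▒▒▒▒▒▒▒▒▒▒▒▒┃ 0       0  ┃    


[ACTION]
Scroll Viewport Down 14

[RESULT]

    ┃                        ┃------------┃▓▓██
    ┃                        ┃ 0       0  ┃▓▓██
    ┃░░░░░░░░░░░░░░░░░░░░░░░░┃ 0       0  ┃▓▓██
    ┃░░░░░░░░░░░░░░░░░░░░░░░░┃ 0       0  ┃▓▓██
    ┃░░░░░░░░░░░░░░░░░░░░░░░░┃ 0       0  ┃▓▓██
    ┃░░░░░░░░░░░░░░░░░░░░░░░░┃ 0       0  ┃    
    ┃▒▒▒▒▒▒▒▒▒▒▒▒▒▒▒▒▒▒▒▒▒▒▒▒┃ 0       0  ┃    
    ┃▒▒▒▒▒▒▒▒▒▒▒▒▒▒▒▒▒▒▒▒▒▒▒▒┃         0He┃    
    ┃▒▒▒▒▒▒▒▒▒▒▒▒▒▒▒▒▒▒▒▒▒▒▒▒┃ 0       0  ┃    
    ┃▒▒▒▒▒▒▒▒▒▒▒▒▒▒▒▒▒▒▒▒▒▒▒▒┃ 0       0  ┃    
    ┗━━━━━━━━━━━━━━━━━━━━━━━━┛ 0       0No┃━━━━
           ┃ 11   477.59       0       0  ┃    
           ┃ 12 OK             0       0  ┃    
           ┗━━━━━━━━━━━━━━━━━━━━━━━━━━━━━━┛    


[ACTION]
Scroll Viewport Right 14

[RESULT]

                    ┃------------┃▓▓█████   ┃  
                    ┃ 0       0  ┃▓▓█████   ┃  
░░░░░░░░░░░░░░░░░░░░┃ 0       0  ┃▓▓█████   ┃  
░░░░░░░░░░░░░░░░░░░░┃ 0       0  ┃▓▓█████   ┃  
░░░░░░░░░░░░░░░░░░░░┃ 0       0  ┃▓▓█████   ┃  
░░░░░░░░░░░░░░░░░░░░┃ 0       0  ┃          ┃  
▒▒▒▒▒▒▒▒▒▒▒▒▒▒▒▒▒▒▒▒┃ 0       0  ┃          ┃  
▒▒▒▒▒▒▒▒▒▒▒▒▒▒▒▒▒▒▒▒┃         0He┃          ┃  
▒▒▒▒▒▒▒▒▒▒▒▒▒▒▒▒▒▒▒▒┃ 0       0  ┃          ┃  
▒▒▒▒▒▒▒▒▒▒▒▒▒▒▒▒▒▒▒▒┃ 0       0  ┃          ┃  
━━━━━━━━━━━━━━━━━━━━┛ 0       0No┃━━━━━━━━━━┛  
  ┃ 11   477.59       0       0  ┃             
  ┃ 12 OK             0       0  ┃             
  ┗━━━━━━━━━━━━━━━━━━━━━━━━━━━━━━┛             
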